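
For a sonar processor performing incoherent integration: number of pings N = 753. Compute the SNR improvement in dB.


14.38 dB


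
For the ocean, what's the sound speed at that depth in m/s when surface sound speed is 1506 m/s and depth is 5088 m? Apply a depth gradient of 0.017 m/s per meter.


c = 1506 + 0.017 * 5088 = 1592.496

1592.496 m/s


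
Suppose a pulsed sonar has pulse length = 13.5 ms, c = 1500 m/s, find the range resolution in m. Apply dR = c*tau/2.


10.125 m


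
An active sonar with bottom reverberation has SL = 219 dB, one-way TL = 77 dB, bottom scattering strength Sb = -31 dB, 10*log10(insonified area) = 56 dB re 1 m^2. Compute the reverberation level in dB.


RL = SL - 2*TL + Sb + 10*log10(A) = 219 - 2*77 + (-31) + 56 = 90

90 dB


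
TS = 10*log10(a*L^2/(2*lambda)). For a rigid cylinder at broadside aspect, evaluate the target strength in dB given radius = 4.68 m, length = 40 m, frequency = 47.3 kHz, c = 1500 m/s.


lambda = 1500/47300 = 0.03171 m
TS = 10*log10(4.68*40^2/(2*0.03171)) = 50.72

50.72 dB


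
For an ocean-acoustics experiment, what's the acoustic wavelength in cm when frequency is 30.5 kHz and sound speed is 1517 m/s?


lambda = c/f = 1517 / 30500 = 0.0497 m = 4.97 cm

4.97 cm


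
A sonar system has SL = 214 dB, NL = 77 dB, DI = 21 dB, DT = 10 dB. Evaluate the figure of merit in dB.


FOM = SL - NL + DI - DT = 214 - 77 + 21 - 10 = 148

148 dB


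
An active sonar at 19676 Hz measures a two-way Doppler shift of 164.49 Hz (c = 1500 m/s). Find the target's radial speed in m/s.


From fd = 2*f*v/c, v = c*fd/(2*f) = 1500 * 164.49 / (2*19676) = 6.27

6.27 m/s


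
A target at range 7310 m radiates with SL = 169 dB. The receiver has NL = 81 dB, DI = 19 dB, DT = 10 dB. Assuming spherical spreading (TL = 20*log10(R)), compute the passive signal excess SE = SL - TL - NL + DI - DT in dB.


Step 1: TL = 20*log10(7310) = 77.28 dB
Step 2: SE = 169 - 77.28 - 81 + 19 - 10 = 19.72

19.72 dB


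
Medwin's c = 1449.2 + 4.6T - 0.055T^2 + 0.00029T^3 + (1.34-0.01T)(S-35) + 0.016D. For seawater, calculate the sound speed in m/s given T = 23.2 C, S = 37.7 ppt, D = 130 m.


1535.01 m/s


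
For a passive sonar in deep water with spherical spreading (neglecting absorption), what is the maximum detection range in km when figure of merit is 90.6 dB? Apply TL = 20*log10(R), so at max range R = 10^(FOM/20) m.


At max range FOM = TL, so 20*log10(R) = 90.6
R = 10^(90.6/20) = 33884.42 m = 33.88 km

33.88 km


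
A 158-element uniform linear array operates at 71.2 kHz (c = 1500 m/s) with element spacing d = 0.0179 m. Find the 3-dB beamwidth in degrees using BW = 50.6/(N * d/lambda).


0.38 deg


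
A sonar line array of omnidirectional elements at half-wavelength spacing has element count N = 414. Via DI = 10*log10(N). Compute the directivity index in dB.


DI = 10*log10(414) = 26.17

26.17 dB


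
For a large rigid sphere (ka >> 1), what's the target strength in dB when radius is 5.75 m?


TS = 10*log10(5.75^2 / 4) = 10*log10(8.265625) = 9.17

9.17 dB


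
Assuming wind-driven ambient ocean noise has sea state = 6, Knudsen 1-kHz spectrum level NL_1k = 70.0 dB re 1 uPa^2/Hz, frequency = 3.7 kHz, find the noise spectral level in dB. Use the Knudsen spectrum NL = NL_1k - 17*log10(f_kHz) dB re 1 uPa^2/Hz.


NL = NL_1k - 17*log10(f_kHz) = 70.0 - 17*log10(3.7) = 70.0 - (9.66) = 60.34

60.34 dB


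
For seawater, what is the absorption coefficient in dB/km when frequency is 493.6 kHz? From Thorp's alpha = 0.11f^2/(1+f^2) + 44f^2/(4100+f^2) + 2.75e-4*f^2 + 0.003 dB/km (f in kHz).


110.386 dB/km


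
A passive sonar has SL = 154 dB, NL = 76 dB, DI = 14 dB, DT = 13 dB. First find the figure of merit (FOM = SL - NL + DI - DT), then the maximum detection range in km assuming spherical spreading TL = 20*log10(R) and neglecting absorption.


Step 1: FOM = SL - NL + DI - DT = 154 - 76 + 14 - 13 = 79 dB
Step 2: at max range FOM = TL = 20*log10(R), so R = 10^(79/20) = 8912.51 m = 8.91 km

8.91 km


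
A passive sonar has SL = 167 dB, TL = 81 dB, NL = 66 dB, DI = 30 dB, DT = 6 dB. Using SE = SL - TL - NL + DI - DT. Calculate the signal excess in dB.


SE = SL - TL - NL + DI - DT = 167 - 81 - 66 + 30 - 6 = 44

44 dB


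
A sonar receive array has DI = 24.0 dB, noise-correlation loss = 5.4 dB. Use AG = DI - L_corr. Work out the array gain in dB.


18.6 dB


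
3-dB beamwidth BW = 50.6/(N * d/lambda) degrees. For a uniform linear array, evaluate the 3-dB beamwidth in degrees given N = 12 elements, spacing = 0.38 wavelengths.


11.1 deg


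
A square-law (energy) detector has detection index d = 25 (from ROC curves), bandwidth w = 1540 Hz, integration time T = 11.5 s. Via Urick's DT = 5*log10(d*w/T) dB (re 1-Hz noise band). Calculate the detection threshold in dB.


17.62 dB


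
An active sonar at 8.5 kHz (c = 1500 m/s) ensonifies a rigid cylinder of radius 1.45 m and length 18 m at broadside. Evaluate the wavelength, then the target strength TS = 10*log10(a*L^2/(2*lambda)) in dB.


Step 1: lambda = c/f = 1500/8500 = 0.17647 m
Step 2: TS = 10*log10(a*L^2/(2*lambda)) = 10*log10(1.45*18^2/(2*0.17647)) = 31.24

31.24 dB


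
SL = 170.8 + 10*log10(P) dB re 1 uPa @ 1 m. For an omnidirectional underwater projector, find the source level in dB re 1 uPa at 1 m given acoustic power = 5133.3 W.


SL = 170.8 + 10*log10(5133.3) = 170.8 + 37.1 = 207.9

207.9 dB


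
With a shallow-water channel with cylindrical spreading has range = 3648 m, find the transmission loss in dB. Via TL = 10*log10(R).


TL = 10*log10(3648) = 35.62

35.62 dB


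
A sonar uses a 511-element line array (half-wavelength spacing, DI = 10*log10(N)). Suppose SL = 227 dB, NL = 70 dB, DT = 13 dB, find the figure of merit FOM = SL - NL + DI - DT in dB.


Step 1: DI = 10*log10(511) = 27.08 dB
Step 2: FOM = SL - NL + DI - DT = 227 - 70 + 27.08 - 13 = 171.08

171.08 dB


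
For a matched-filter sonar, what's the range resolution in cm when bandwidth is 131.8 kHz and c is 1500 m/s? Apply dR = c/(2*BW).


dR = c/(2*BW) = 1500 / (2 * 131.8e3) = 0.0057 m = 0.57 cm

0.57 cm


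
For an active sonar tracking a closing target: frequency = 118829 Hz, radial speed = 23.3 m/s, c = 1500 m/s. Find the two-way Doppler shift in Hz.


fd = 2*f*v/c = 2 * 118829 * 23.3 / 1500 = 3691.62

3691.62 Hz


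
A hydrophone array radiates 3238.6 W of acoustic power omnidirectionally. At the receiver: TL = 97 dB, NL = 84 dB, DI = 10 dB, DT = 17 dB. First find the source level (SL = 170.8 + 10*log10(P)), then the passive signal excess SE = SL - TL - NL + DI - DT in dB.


Step 1: SL = 170.8 + 10*log10(3238.6) = 205.9 dB
Step 2: SE = SL - TL - NL + DI - DT = 205.9 - 97 - 84 + 10 - 17 = 17.9

17.9 dB


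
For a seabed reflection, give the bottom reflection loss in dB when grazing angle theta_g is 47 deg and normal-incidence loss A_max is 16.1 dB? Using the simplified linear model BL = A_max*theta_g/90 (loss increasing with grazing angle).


BL = A_max * theta_g / 90 = 16.1 * 47 / 90 = 8.41

8.41 dB


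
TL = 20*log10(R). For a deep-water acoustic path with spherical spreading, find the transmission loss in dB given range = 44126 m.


TL = 20*log10(44126) = 92.89

92.89 dB


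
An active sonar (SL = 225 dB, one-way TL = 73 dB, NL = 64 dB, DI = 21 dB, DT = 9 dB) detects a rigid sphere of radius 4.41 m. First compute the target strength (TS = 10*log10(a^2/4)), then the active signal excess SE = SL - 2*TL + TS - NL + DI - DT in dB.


Step 1: TS = 10*log10(4.41^2/4) = 6.87 dB
Step 2: SE = SL - 2*TL + TS - NL + DI - DT = 225 - 2*73 + (6.87) - 64 + 21 - 9 = 33.87

33.87 dB


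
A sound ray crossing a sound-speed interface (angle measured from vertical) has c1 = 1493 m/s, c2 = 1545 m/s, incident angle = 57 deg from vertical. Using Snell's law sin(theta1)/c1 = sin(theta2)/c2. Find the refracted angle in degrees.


sin(theta2) = (c2/c1)*sin(theta1) = (1545/1493)*sin(57 deg) = 0.86788
theta2 = arcsin(0.86788) = 60.21

60.21 deg


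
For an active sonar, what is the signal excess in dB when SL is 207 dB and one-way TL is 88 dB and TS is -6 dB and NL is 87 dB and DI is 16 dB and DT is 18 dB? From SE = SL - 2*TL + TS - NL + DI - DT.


-64 dB


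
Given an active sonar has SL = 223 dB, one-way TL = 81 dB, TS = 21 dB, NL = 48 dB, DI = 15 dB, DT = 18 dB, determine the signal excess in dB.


SE = SL - 2*TL + TS - NL + DI - DT = 223 - 2*81 + (21) - 48 + 15 - 18 = 31

31 dB


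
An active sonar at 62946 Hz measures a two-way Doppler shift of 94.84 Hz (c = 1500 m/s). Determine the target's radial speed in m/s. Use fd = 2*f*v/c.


From fd = 2*f*v/c, v = c*fd/(2*f) = 1500 * 94.84 / (2*62946) = 1.13

1.13 m/s


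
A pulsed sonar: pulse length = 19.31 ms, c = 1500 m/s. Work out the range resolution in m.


dR = c*tau/2 = 1500 * 19.31e-3 / 2 = 14.4825

14.4825 m


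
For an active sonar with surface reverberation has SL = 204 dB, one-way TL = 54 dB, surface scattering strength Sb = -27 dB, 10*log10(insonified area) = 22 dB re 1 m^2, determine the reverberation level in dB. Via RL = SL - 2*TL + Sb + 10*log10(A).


RL = SL - 2*TL + Sb + 10*log10(A) = 204 - 2*54 + (-27) + 22 = 91

91 dB


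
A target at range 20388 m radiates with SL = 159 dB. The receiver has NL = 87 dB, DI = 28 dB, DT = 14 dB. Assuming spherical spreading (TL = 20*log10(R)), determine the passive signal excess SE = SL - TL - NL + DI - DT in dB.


-0.19 dB


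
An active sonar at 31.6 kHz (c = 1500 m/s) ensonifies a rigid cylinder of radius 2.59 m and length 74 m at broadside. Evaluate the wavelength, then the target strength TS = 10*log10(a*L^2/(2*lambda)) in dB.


Step 1: lambda = c/f = 1500/31600 = 0.04747 m
Step 2: TS = 10*log10(a*L^2/(2*lambda)) = 10*log10(2.59*74^2/(2*0.04747)) = 51.74

51.74 dB


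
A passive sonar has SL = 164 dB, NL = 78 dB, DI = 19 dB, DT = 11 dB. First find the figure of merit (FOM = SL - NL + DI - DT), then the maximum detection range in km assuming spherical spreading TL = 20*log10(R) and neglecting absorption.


Step 1: FOM = SL - NL + DI - DT = 164 - 78 + 19 - 11 = 94 dB
Step 2: at max range FOM = TL = 20*log10(R), so R = 10^(94/20) = 50118.72 m = 50.12 km

50.12 km


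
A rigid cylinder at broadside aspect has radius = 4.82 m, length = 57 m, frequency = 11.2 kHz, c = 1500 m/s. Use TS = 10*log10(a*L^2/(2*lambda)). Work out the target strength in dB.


lambda = 1500/11200 = 0.13393 m
TS = 10*log10(4.82*57^2/(2*0.13393)) = 47.67

47.67 dB


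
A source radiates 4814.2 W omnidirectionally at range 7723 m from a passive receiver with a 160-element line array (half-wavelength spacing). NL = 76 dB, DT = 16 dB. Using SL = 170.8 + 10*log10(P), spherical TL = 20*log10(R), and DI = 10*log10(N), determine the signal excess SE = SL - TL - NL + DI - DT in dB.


Step 1: SL = 170.8 + 10*log10(4814.2) = 207.63 dB
Step 2: TL = 20*log10(7723) = 77.76 dB
Step 3: DI = 10*log10(160) = 22.04 dB
Step 4: SE = SL - TL - NL + DI - DT = 207.63 - 77.76 - 76 + 22.04 - 16 = 59.91

59.91 dB


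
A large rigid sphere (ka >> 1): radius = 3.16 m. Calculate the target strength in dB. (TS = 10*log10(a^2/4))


TS = 10*log10(3.16^2 / 4) = 10*log10(2.4964) = 3.97

3.97 dB


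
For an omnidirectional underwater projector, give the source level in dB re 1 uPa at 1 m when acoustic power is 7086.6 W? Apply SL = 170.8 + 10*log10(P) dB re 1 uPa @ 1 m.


209.3 dB


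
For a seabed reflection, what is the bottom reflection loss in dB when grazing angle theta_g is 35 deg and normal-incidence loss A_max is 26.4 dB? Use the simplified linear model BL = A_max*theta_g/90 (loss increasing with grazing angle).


BL = A_max * theta_g / 90 = 26.4 * 35 / 90 = 10.27

10.27 dB


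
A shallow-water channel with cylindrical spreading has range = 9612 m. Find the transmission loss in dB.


39.83 dB


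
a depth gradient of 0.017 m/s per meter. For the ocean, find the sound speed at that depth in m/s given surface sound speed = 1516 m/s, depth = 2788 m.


c = 1516 + 0.017 * 2788 = 1563.396

1563.396 m/s


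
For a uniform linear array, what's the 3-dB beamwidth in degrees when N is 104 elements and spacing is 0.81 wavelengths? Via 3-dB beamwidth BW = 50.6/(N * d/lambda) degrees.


BW = 50.6 / (104 * 0.81) = 50.6 / 84.24 = 0.6

0.6 deg


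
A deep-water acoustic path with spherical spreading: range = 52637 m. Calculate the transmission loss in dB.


TL = 20*log10(52637) = 94.43

94.43 dB


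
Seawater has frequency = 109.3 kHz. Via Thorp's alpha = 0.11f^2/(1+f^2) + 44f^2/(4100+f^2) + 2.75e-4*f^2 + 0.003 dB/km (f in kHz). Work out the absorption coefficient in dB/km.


f^2 = 11946.49
alpha = 0.11*11946.49/(1+11946.49) + 44*11946.49/(4100+11946.49) + 2.75e-4*11946.49 + 0.003 = 36.156

36.156 dB/km


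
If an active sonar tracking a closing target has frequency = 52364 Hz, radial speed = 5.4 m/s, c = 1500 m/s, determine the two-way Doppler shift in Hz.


fd = 2*f*v/c = 2 * 52364 * 5.4 / 1500 = 377.02

377.02 Hz


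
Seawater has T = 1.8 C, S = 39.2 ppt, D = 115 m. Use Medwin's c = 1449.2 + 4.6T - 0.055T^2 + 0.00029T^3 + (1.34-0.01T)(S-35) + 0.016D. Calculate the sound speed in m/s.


c = 1449.2 + 4.6*1.8 - 0.055*1.8^2 + 0.00029*1.8^3 + (1.34 - 0.01*1.8)*(39.2 - 35) + 0.016*115 = 1464.7

1464.7 m/s


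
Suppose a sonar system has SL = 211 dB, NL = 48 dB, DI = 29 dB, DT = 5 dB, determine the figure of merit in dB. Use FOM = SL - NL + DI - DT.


187 dB


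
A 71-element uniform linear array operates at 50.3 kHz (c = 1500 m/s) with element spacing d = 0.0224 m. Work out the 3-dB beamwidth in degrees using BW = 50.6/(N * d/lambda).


0.95 deg


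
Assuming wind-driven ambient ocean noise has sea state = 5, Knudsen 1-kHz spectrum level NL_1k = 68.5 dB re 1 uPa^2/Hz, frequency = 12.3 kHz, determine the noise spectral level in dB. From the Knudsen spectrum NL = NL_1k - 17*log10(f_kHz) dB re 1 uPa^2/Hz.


NL = NL_1k - 17*log10(f_kHz) = 68.5 - 17*log10(12.3) = 68.5 - (18.53) = 49.97

49.97 dB


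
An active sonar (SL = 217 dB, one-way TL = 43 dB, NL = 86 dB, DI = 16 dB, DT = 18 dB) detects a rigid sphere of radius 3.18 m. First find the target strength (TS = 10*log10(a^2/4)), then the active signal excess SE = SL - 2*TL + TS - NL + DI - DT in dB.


Step 1: TS = 10*log10(3.18^2/4) = 4.03 dB
Step 2: SE = SL - 2*TL + TS - NL + DI - DT = 217 - 2*43 + (4.03) - 86 + 16 - 18 = 47.03

47.03 dB


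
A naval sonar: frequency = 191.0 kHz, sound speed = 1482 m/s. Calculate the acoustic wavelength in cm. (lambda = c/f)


0.78 cm


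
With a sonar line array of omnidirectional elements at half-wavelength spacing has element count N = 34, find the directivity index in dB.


DI = 10*log10(34) = 15.31

15.31 dB


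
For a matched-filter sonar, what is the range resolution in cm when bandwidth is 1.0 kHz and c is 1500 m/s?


dR = c/(2*BW) = 1500 / (2 * 1.0e3) = 0.75 m = 75.0 cm

75.0 cm


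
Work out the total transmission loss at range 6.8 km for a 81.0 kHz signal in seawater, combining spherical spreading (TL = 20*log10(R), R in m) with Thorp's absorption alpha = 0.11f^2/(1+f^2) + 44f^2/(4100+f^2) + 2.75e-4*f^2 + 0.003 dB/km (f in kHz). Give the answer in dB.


Step 1 (Thorp): alpha = 0.11*6561.0/(1+6561.0) + 44*6561.0/(4100+6561.0) + 2.75e-4*6561.0 + 0.003 = 28.9958 dB/km
Step 2: TL_spread = 20*log10(6800) = 76.65 dB
Step 3: TL_abs = alpha*R = 28.9958 * 6.8 = 197.17 dB
Step 4: TL_total = 76.65 + 197.17 = 273.82

273.82 dB


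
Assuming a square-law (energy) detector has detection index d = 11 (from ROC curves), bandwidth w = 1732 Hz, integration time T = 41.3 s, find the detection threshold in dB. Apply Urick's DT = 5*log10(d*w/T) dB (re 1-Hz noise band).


DT = 5*log10(d*w/T) = 5*log10(11 * 1732 / 41.3) = 5*log10(461.31) = 13.32

13.32 dB


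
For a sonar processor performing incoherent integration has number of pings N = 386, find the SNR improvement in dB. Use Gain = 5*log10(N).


Gain = 5*log10(386) = 12.93

12.93 dB


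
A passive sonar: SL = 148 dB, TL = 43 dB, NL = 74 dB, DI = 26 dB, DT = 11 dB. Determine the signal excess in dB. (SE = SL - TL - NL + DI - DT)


SE = SL - TL - NL + DI - DT = 148 - 43 - 74 + 26 - 11 = 46

46 dB


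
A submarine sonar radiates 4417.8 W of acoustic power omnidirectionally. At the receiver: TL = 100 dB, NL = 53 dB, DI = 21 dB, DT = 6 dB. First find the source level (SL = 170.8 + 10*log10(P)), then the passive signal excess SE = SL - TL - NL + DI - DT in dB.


Step 1: SL = 170.8 + 10*log10(4417.8) = 207.25 dB
Step 2: SE = SL - TL - NL + DI - DT = 207.25 - 100 - 53 + 21 - 6 = 69.25

69.25 dB


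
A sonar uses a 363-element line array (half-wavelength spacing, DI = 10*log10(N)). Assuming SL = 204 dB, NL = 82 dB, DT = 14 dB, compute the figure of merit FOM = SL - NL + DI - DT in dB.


Step 1: DI = 10*log10(363) = 25.6 dB
Step 2: FOM = SL - NL + DI - DT = 204 - 82 + 25.6 - 14 = 133.6

133.6 dB


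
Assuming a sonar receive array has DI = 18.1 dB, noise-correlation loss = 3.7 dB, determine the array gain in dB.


AG = DI - L_corr = 18.1 - 3.7 = 14.4

14.4 dB


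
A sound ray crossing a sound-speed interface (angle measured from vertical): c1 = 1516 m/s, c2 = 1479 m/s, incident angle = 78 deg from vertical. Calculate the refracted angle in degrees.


72.61 deg


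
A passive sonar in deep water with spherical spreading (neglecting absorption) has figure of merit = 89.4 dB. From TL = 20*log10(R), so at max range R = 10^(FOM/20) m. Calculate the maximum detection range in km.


At max range FOM = TL, so 20*log10(R) = 89.4
R = 10^(89.4/20) = 29512.09 m = 29.51 km

29.51 km


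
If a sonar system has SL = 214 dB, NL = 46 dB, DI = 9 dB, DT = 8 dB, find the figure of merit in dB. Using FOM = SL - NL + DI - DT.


FOM = SL - NL + DI - DT = 214 - 46 + 9 - 8 = 169

169 dB


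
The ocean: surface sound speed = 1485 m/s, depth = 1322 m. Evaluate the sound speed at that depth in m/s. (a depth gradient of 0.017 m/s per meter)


c = 1485 + 0.017 * 1322 = 1507.474

1507.474 m/s


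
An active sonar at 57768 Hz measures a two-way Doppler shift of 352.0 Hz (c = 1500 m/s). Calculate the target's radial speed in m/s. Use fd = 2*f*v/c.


From fd = 2*f*v/c, v = c*fd/(2*f) = 1500 * 352.0 / (2*57768) = 4.57

4.57 m/s


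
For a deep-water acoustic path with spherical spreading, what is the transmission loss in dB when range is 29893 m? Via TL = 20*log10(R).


TL = 20*log10(29893) = 89.51

89.51 dB


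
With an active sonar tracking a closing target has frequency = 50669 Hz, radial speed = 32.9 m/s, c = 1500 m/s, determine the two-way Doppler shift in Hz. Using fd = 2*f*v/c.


fd = 2*f*v/c = 2 * 50669 * 32.9 / 1500 = 2222.68

2222.68 Hz


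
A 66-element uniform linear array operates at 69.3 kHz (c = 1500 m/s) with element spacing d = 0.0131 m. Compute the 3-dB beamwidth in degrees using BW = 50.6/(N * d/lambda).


1.27 deg


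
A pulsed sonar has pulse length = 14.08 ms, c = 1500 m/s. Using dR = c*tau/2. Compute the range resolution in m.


10.56 m


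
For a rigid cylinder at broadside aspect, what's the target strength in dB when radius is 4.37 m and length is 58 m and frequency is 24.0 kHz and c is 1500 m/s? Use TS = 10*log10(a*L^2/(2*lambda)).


lambda = 1500/24000 = 0.0625 m
TS = 10*log10(4.37*58^2/(2*0.0625)) = 50.7

50.7 dB


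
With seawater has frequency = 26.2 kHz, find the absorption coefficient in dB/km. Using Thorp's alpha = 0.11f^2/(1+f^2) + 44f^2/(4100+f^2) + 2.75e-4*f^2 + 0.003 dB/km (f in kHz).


f^2 = 686.44
alpha = 0.11*686.44/(1+686.44) + 44*686.44/(4100+686.44) + 2.75e-4*686.44 + 0.003 = 6.612

6.612 dB/km


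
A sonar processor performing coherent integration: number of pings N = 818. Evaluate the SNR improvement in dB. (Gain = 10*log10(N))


Gain = 10*log10(818) = 29.13

29.13 dB


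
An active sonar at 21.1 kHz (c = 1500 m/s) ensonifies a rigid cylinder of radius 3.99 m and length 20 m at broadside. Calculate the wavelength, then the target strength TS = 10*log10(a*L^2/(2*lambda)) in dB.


Step 1: lambda = c/f = 1500/21100 = 0.07109 m
Step 2: TS = 10*log10(a*L^2/(2*lambda)) = 10*log10(3.99*20^2/(2*0.07109)) = 40.5

40.5 dB


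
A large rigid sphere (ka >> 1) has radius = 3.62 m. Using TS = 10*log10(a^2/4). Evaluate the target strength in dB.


TS = 10*log10(3.62^2 / 4) = 10*log10(3.2761) = 5.15

5.15 dB


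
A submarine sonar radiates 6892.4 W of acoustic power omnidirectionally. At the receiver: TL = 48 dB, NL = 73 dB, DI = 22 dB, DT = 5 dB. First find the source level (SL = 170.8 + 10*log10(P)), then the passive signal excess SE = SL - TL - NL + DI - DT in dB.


Step 1: SL = 170.8 + 10*log10(6892.4) = 209.18 dB
Step 2: SE = SL - TL - NL + DI - DT = 209.18 - 48 - 73 + 22 - 5 = 105.18

105.18 dB


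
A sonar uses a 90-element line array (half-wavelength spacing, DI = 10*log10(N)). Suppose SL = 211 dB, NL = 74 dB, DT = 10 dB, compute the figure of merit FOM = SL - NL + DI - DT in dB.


Step 1: DI = 10*log10(90) = 19.54 dB
Step 2: FOM = SL - NL + DI - DT = 211 - 74 + 19.54 - 10 = 146.54

146.54 dB


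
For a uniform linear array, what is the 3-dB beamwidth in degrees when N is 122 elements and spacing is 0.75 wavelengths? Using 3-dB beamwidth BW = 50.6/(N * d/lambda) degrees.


0.55 deg


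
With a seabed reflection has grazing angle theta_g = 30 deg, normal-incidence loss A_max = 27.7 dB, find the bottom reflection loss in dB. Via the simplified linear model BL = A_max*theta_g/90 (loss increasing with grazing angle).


BL = A_max * theta_g / 90 = 27.7 * 30 / 90 = 9.23

9.23 dB


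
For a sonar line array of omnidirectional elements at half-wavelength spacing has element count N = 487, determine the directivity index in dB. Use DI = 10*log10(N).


DI = 10*log10(487) = 26.88

26.88 dB


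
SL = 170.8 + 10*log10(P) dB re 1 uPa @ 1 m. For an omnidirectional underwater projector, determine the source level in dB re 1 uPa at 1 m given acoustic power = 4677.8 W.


207.5 dB


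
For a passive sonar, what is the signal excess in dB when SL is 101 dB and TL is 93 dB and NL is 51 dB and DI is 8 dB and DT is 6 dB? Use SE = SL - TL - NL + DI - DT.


-41 dB


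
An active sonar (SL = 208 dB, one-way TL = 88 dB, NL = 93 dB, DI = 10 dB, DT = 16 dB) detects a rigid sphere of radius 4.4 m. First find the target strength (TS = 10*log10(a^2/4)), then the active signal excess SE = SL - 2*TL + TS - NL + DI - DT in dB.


Step 1: TS = 10*log10(4.4^2/4) = 6.85 dB
Step 2: SE = SL - 2*TL + TS - NL + DI - DT = 208 - 2*88 + (6.85) - 93 + 10 - 16 = -60.15

-60.15 dB


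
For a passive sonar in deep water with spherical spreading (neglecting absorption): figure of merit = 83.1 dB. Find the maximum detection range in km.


At max range FOM = TL, so 20*log10(R) = 83.1
R = 10^(83.1/20) = 14288.94 m = 14.29 km

14.29 km


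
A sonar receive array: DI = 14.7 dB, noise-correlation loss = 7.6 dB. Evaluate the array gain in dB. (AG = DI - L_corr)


7.1 dB


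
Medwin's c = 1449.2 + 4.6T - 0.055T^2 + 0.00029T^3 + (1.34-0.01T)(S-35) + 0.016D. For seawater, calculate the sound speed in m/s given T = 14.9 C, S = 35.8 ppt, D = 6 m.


c = 1449.2 + 4.6*14.9 - 0.055*14.9^2 + 0.00029*14.9^3 + (1.34 - 0.01*14.9)*(35.8 - 35) + 0.016*6 = 1507.54

1507.54 m/s


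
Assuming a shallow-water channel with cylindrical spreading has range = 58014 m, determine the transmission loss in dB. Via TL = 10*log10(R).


TL = 10*log10(58014) = 47.64

47.64 dB


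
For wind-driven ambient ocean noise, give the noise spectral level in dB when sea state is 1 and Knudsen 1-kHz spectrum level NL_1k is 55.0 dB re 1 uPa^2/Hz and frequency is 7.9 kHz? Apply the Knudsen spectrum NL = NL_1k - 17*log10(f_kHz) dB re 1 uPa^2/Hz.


39.74 dB


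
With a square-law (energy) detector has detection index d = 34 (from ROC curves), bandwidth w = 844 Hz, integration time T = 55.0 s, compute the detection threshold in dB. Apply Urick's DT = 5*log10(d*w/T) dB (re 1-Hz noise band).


DT = 5*log10(d*w/T) = 5*log10(34 * 844 / 55.0) = 5*log10(521.75) = 13.59

13.59 dB


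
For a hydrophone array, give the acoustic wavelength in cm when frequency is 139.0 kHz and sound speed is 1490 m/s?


1.07 cm


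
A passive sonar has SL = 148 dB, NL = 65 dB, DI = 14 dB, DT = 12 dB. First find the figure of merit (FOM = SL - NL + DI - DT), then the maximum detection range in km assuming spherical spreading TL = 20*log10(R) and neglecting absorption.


Step 1: FOM = SL - NL + DI - DT = 148 - 65 + 14 - 12 = 85 dB
Step 2: at max range FOM = TL = 20*log10(R), so R = 10^(85/20) = 17782.79 m = 17.78 km

17.78 km


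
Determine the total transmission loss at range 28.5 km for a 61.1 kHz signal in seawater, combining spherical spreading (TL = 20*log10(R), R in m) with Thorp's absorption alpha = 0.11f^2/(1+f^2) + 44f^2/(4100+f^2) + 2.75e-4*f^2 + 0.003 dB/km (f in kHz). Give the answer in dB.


719.22 dB


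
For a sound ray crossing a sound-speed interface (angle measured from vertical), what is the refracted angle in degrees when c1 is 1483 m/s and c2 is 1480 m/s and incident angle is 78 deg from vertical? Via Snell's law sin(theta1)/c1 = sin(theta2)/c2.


sin(theta2) = (c2/c1)*sin(theta1) = (1480/1483)*sin(78 deg) = 0.97617
theta2 = arcsin(0.97617) = 77.47

77.47 deg


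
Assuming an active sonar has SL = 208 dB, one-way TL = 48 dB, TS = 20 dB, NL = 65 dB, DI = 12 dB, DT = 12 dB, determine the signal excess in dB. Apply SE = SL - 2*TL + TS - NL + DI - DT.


SE = SL - 2*TL + TS - NL + DI - DT = 208 - 2*48 + (20) - 65 + 12 - 12 = 67

67 dB


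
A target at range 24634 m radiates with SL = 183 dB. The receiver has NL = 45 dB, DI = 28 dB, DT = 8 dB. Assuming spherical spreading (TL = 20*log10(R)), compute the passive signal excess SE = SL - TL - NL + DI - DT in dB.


Step 1: TL = 20*log10(24634) = 87.83 dB
Step 2: SE = 183 - 87.83 - 45 + 28 - 8 = 70.17

70.17 dB


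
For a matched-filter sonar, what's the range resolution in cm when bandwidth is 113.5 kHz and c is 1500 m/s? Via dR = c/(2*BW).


dR = c/(2*BW) = 1500 / (2 * 113.5e3) = 0.0066 m = 0.66 cm

0.66 cm


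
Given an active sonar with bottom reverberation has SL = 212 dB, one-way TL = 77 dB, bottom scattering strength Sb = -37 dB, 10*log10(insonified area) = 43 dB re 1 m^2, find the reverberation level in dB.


RL = SL - 2*TL + Sb + 10*log10(A) = 212 - 2*77 + (-37) + 43 = 64

64 dB


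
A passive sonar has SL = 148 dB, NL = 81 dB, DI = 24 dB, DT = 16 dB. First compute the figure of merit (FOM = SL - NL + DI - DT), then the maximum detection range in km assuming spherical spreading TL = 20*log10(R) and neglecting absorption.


Step 1: FOM = SL - NL + DI - DT = 148 - 81 + 24 - 16 = 75 dB
Step 2: at max range FOM = TL = 20*log10(R), so R = 10^(75/20) = 5623.41 m = 5.62 km

5.62 km


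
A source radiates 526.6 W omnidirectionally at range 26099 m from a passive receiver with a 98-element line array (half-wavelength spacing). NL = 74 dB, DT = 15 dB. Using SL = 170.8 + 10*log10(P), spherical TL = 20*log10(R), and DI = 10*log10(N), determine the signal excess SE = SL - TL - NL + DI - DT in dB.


40.59 dB


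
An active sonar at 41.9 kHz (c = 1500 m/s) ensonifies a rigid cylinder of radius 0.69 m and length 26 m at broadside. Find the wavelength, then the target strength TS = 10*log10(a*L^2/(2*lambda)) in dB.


Step 1: lambda = c/f = 1500/41900 = 0.0358 m
Step 2: TS = 10*log10(a*L^2/(2*lambda)) = 10*log10(0.69*26^2/(2*0.0358)) = 38.14

38.14 dB


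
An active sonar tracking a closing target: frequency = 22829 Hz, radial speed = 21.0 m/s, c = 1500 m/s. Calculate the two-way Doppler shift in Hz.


639.21 Hz


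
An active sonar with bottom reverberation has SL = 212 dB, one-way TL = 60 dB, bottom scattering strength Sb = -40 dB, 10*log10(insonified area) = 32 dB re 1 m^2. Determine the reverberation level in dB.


RL = SL - 2*TL + Sb + 10*log10(A) = 212 - 2*60 + (-40) + 32 = 84

84 dB


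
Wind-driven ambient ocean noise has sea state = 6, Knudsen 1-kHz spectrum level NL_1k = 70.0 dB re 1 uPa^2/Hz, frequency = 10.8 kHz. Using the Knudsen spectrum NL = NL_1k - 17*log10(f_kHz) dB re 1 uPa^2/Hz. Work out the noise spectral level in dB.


NL = NL_1k - 17*log10(f_kHz) = 70.0 - 17*log10(10.8) = 70.0 - (17.57) = 52.43

52.43 dB


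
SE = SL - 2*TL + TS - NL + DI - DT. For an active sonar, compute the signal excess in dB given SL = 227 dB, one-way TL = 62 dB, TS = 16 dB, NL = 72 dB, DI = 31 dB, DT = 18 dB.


SE = SL - 2*TL + TS - NL + DI - DT = 227 - 2*62 + (16) - 72 + 31 - 18 = 60

60 dB


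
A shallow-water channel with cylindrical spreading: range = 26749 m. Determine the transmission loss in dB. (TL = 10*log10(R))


TL = 10*log10(26749) = 44.27

44.27 dB


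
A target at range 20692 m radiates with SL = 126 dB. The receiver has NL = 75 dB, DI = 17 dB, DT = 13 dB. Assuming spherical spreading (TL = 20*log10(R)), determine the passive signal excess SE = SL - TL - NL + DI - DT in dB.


Step 1: TL = 20*log10(20692) = 86.32 dB
Step 2: SE = 126 - 86.32 - 75 + 17 - 13 = -31.32

-31.32 dB


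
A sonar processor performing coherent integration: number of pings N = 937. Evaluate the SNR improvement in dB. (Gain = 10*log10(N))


Gain = 10*log10(937) = 29.72

29.72 dB


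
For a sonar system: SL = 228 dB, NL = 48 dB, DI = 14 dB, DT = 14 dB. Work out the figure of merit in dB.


180 dB


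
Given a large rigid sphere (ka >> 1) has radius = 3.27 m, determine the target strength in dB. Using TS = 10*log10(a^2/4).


4.27 dB


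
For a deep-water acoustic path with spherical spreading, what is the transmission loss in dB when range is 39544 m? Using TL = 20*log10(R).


TL = 20*log10(39544) = 91.94

91.94 dB


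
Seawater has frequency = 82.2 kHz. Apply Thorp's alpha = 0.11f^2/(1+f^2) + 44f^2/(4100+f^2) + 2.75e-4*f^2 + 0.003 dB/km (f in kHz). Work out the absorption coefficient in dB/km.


f^2 = 6756.84
alpha = 0.11*6756.84/(1+6756.84) + 44*6756.84/(4100+6756.84) + 2.75e-4*6756.84 + 0.003 = 29.355

29.355 dB/km


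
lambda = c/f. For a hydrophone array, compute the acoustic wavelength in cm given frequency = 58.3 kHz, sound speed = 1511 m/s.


lambda = c/f = 1511 / 58300 = 0.0259 m = 2.59 cm

2.59 cm


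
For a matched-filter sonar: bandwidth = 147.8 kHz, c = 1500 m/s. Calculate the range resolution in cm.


dR = c/(2*BW) = 1500 / (2 * 147.8e3) = 0.0051 m = 0.51 cm

0.51 cm


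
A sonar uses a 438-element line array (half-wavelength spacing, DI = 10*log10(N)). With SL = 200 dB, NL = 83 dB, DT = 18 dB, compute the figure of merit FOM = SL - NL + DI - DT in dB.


Step 1: DI = 10*log10(438) = 26.41 dB
Step 2: FOM = SL - NL + DI - DT = 200 - 83 + 26.41 - 18 = 125.41

125.41 dB


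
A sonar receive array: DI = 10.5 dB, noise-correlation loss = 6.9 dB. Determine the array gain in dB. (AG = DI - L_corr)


AG = DI - L_corr = 10.5 - 6.9 = 3.6

3.6 dB


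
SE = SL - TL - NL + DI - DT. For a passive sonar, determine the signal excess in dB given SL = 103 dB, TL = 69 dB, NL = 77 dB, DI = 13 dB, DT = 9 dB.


-39 dB


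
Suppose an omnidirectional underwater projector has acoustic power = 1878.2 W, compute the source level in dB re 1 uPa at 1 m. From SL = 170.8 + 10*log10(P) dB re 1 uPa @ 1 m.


SL = 170.8 + 10*log10(1878.2) = 170.8 + 32.74 = 203.54

203.54 dB


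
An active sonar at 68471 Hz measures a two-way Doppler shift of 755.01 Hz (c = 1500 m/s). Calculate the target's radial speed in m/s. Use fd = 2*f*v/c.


From fd = 2*f*v/c, v = c*fd/(2*f) = 1500 * 755.01 / (2*68471) = 8.27

8.27 m/s


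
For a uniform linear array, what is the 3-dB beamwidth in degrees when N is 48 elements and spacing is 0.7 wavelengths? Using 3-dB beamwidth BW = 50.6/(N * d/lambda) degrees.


1.51 deg


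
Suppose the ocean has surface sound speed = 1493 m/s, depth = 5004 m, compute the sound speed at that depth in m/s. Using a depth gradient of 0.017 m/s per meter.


1578.068 m/s


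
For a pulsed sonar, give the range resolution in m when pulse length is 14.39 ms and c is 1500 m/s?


dR = c*tau/2 = 1500 * 14.39e-3 / 2 = 10.7925

10.7925 m


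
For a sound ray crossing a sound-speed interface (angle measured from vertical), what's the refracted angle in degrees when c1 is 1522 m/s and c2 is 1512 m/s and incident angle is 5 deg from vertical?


sin(theta2) = (c2/c1)*sin(theta1) = (1512/1522)*sin(5 deg) = 0.08658
theta2 = arcsin(0.08658) = 4.97

4.97 deg


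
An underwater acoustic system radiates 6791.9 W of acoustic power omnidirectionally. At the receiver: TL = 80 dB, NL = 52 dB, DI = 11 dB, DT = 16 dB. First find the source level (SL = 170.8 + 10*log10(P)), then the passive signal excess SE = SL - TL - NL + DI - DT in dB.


Step 1: SL = 170.8 + 10*log10(6791.9) = 209.12 dB
Step 2: SE = SL - TL - NL + DI - DT = 209.12 - 80 - 52 + 11 - 16 = 72.12

72.12 dB


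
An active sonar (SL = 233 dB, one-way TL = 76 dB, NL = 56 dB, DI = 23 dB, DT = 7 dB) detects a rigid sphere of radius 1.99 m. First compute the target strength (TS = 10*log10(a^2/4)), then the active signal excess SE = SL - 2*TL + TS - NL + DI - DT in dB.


Step 1: TS = 10*log10(1.99^2/4) = -0.04 dB
Step 2: SE = SL - 2*TL + TS - NL + DI - DT = 233 - 2*76 + (-0.04) - 56 + 23 - 7 = 40.96

40.96 dB


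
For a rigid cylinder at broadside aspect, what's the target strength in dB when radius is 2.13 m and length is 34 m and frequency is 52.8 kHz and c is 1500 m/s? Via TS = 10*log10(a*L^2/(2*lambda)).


lambda = 1500/52800 = 0.02841 m
TS = 10*log10(2.13*34^2/(2*0.02841)) = 46.37

46.37 dB


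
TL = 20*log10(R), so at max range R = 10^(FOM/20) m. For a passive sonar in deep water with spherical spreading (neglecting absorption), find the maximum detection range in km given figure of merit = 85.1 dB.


17.99 km


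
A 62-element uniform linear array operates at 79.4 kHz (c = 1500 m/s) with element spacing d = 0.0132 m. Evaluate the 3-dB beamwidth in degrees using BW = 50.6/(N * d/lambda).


Step 1: lambda = 1500/79400 = 0.01889 m
Step 2: d/lambda = 0.0132/0.01889 = 0.6988
Step 3: BW = 50.6/(N * d/lambda) = 50.6/(62 * 0.6988) = 1.17

1.17 deg


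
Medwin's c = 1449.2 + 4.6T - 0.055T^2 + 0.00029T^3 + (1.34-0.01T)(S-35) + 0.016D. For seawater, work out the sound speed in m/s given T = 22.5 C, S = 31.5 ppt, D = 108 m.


1525.99 m/s


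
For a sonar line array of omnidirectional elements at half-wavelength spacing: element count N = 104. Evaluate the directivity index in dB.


20.17 dB


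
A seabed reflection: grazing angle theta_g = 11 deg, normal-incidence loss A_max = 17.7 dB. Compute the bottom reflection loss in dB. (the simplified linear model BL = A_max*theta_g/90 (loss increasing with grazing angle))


2.16 dB


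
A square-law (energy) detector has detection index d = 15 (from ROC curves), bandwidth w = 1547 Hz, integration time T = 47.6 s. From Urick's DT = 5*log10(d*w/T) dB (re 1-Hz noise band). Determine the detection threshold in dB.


DT = 5*log10(d*w/T) = 5*log10(15 * 1547 / 47.6) = 5*log10(487.5) = 13.44

13.44 dB


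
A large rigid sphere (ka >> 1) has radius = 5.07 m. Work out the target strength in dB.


8.08 dB


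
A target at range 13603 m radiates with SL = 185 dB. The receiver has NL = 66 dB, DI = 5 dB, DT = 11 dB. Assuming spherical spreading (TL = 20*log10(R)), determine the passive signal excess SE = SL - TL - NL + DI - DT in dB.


Step 1: TL = 20*log10(13603) = 82.67 dB
Step 2: SE = 185 - 82.67 - 66 + 5 - 11 = 30.33

30.33 dB


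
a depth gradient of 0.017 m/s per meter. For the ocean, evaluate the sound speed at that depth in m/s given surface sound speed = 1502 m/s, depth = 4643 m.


c = 1502 + 0.017 * 4643 = 1580.931

1580.931 m/s


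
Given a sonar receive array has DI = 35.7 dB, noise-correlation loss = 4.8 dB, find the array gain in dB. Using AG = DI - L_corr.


AG = DI - L_corr = 35.7 - 4.8 = 30.9

30.9 dB


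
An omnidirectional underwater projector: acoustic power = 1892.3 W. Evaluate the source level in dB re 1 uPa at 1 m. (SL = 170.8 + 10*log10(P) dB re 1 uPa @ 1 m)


SL = 170.8 + 10*log10(1892.3) = 170.8 + 32.77 = 203.57

203.57 dB


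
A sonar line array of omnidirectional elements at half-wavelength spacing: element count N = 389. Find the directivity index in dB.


DI = 10*log10(389) = 25.9

25.9 dB


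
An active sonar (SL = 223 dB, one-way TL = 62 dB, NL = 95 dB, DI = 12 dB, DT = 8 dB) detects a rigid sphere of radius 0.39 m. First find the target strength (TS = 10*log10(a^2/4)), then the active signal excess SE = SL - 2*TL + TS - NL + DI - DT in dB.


Step 1: TS = 10*log10(0.39^2/4) = -14.2 dB
Step 2: SE = SL - 2*TL + TS - NL + DI - DT = 223 - 2*62 + (-14.2) - 95 + 12 - 8 = -6.2

-6.2 dB


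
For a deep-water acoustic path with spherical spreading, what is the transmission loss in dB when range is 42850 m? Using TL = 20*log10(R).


TL = 20*log10(42850) = 92.64

92.64 dB


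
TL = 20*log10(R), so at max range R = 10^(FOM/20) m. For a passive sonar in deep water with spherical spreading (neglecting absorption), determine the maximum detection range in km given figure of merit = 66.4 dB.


2.09 km


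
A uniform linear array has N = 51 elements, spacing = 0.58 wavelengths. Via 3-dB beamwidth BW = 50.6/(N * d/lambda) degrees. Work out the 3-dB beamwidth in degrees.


BW = 50.6 / (51 * 0.58) = 50.6 / 29.58 = 1.71

1.71 deg


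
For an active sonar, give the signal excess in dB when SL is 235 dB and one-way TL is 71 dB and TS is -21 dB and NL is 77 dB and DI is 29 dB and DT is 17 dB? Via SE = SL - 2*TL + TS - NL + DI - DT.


SE = SL - 2*TL + TS - NL + DI - DT = 235 - 2*71 + (-21) - 77 + 29 - 17 = 7

7 dB


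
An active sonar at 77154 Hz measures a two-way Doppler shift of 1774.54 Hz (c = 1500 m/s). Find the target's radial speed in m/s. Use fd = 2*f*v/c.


From fd = 2*f*v/c, v = c*fd/(2*f) = 1500 * 1774.54 / (2*77154) = 17.25

17.25 m/s


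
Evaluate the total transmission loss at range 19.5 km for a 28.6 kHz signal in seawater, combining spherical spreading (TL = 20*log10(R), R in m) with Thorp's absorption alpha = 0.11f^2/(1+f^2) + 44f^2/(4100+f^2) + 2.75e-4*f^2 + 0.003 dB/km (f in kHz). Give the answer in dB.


Step 1 (Thorp): alpha = 0.11*817.96/(1+817.96) + 44*817.96/(4100+817.96) + 2.75e-4*817.96 + 0.003 = 7.6559 dB/km
Step 2: TL_spread = 20*log10(19500) = 85.8 dB
Step 3: TL_abs = alpha*R = 7.6559 * 19.5 = 149.29 dB
Step 4: TL_total = 85.8 + 149.29 = 235.09

235.09 dB


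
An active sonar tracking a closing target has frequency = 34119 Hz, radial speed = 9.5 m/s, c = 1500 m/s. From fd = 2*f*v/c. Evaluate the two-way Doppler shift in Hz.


fd = 2*f*v/c = 2 * 34119 * 9.5 / 1500 = 432.17

432.17 Hz


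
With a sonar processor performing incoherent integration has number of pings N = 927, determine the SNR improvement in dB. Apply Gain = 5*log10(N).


Gain = 5*log10(927) = 14.84

14.84 dB


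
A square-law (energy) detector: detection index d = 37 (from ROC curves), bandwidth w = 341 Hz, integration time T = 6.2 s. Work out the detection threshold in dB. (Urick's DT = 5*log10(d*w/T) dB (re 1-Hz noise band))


16.54 dB


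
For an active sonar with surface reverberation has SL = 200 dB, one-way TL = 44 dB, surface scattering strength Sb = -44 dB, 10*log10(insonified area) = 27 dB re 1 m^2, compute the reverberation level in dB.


95 dB


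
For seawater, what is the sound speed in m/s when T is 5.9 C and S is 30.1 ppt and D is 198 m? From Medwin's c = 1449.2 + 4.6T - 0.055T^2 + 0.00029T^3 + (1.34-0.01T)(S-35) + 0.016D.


1471.38 m/s


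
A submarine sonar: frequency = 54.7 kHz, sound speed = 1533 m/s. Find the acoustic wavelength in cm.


lambda = c/f = 1533 / 54700 = 0.028 m = 2.8 cm

2.8 cm
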